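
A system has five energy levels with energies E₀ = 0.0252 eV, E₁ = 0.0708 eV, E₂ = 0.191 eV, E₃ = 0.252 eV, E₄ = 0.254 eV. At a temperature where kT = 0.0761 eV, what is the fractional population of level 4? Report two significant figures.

0.028

Eᵢ/kT = 0.3311, 0.9304, 2.510, 3.311, 3.338.
Z = Σ e^(−Eᵢ/kT) = e^(−0.3311) + e^(−0.9304) + e^(−2.510) + e^(−3.311) + e^(−3.338) = 0.7181 + 0.3944 + 0.08127 + 0.03648 + 0.03551 = 1.266.
P₄ = e^(−E₄/kT) / Z = 0.03551/1.266 = 0.028.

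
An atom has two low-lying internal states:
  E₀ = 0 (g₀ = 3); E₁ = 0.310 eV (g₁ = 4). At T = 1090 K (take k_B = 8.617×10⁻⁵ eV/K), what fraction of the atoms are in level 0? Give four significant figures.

k_BT = 8.617×10⁻⁵ × 1090 K = 0.0939253 eV.
Eᵢ/kT = 0, 3.30050.
Z = Σ gᵢe^(−Eᵢ/kT) = 3·e^(−0) + 4·e^(−3.30050) = 3.00000 + 0.147459 = 3.14746.
P₀ = g₀ e^(−E₀/kT) / Z = 3.00000/3.14746 = 0.9531.

0.9531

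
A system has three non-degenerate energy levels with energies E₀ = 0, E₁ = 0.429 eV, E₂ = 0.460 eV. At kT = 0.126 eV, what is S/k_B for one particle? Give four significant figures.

0.2538

Eᵢ/kT = 0, 3.40476, 3.65079.
Z = Σ e^(−Eᵢ/kT) = e^(−0) + e^(−3.40476) + e^(−3.65079) = 1.00000 + 0.0332148 + 0.0259706 = 1.05919.
⟨E⟩ = Σ EᵢPᵢ = 0.0247318 eV.
S/k_B = ln Z + ⟨E⟩/kT = ln(1.05919) + 0.0247318/0.126 = 0.0575045 + 0.196284 = 0.2538.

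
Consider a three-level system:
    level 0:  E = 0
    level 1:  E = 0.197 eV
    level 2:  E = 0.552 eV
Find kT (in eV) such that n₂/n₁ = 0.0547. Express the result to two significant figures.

n₂/n₁ = exp[−(E₂−E₁)/kT] = 0.0547.
⇒ (E₂−E₁)/kT = ln(1/0.0547) = ln(18.28) = 2.906.
kT = 0.355 eV / 2.906 = 0.12 eV.

0.12 eV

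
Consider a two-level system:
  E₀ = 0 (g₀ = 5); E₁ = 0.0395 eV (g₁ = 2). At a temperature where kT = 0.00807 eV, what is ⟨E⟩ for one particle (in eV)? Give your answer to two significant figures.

0.00012 eV

Eᵢ/kT = 0, 4.895.
Z = Σ gᵢe^(−Eᵢ/kT) = 5·e^(−0) + 2·e^(−4.895) = 5.000 + 0.01497 = 5.015.
⟨E⟩ = Σ Eᵢ gᵢe^(−Eᵢ/kT) / Z = (0·5.000 + 0.0395·0.01497) / 5.015 = 0.00012 eV.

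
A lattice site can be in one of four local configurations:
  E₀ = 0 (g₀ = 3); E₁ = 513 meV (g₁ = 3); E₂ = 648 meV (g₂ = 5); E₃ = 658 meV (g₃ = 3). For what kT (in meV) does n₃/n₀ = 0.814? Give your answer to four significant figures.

n₃/n₀ = (g₃/g₀) exp[−(E₃−E₀)/kT] = 0.814.
⇒ (E₃−E₀)/kT = ln((3/3)/0.814) = ln(1.22850) = 0.205794.
kT = 658 meV / 0.205794 = 3197 meV.

3197 meV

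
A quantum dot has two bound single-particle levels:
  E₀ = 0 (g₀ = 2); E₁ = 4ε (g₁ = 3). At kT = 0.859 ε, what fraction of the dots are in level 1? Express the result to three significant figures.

0.0140

Eᵢ/kT = 0, 4.6566.
Z = Σ gᵢe^(−Eᵢ/kT) = 2·e^(−0) + 3·e^(−4.6566) = 2.0000 + 0.028496 = 2.0285.
P₁ = g₁ e^(−E₁/kT) / Z = 0.028496/2.0285 = 0.0140.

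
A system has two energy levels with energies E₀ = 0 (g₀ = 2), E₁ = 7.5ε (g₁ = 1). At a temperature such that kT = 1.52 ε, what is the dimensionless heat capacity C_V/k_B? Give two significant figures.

Eᵢ/kT = 0, 4.934.
Z = Σ gᵢe^(−Eᵢ/kT) = 2·e^(−0) + 1·e^(−4.934) = 2.000 + 0.007198 = 2.007.
⟨E⟩ = 0.02690 ε, ⟨E²⟩ = 0.2017 ε².
C_V/k_B = (⟨E²⟩ − ⟨E⟩²)/(kT)² = (0.2017 − 0.0007236)/2.310 = 0.087.

0.087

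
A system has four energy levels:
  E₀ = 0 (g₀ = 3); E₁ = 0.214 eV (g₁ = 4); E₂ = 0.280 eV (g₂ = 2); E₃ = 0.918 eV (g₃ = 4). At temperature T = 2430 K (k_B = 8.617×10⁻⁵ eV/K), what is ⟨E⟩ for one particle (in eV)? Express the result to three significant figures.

0.0999 eV

k_BT = 8.617×10⁻⁵ × 2430 K = 0.20939 eV.
Eᵢ/kT = 0, 1.0220, 1.3372, 4.3842.
Z = Σ gᵢe^(−Eᵢ/kT) = 3·e^(−0) + 4·e^(−1.0220) + 2·e^(−1.3372) + 4·e^(−4.3842) = 3.0000 + 1.4395 + 0.52516 + 0.049891 = 5.0146.
⟨E⟩ = Σ Eᵢ gᵢe^(−Eᵢ/kT) / Z = (0·3.0000 + 0.214·1.4395 + 0.280·0.52516 + 0.918·0.049891) / 5.0146 = 0.0999 eV.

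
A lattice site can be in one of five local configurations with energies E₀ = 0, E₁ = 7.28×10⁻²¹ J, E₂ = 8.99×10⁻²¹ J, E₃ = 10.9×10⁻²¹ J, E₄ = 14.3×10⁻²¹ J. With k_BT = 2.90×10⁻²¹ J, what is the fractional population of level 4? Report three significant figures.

Eᵢ/kT = 0, 2.5103, 3.1000, 3.7586, 4.9310.
Z = Σ e^(−Eᵢ/kT) = e^(−0) + e^(−2.5103) + e^(−3.1000) + e^(−3.7586) + e^(−4.9310) = 1.0000 + 0.081244 + 0.045049 + 0.023316 + 0.0072193 = 1.1568.
P₄ = e^(−E₄/kT) / Z = 0.0072193/1.1568 = 0.00624.

0.00624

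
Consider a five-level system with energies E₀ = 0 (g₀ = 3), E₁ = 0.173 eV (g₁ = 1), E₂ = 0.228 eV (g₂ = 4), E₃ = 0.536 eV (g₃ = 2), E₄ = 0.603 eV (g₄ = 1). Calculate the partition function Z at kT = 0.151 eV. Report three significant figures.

Eᵢ/kT = 0, 1.1457, 1.5099, 3.5497, 3.9934.
Z = Σ gᵢe^(−Eᵢ/kT) = 3·e^(−0) + 1·e^(−1.1457) + 4·e^(−1.5099) + 2·e^(−3.5497) + 1·e^(−3.9934) = 3.0000 + 0.31800 + 0.88373 + 0.057467 + 0.018437 = 4.2776.

Z = 4.28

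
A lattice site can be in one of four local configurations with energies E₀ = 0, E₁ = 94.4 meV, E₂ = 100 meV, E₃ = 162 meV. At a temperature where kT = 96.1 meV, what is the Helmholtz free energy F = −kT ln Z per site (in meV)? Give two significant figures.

-62 meV

Eᵢ/kT = 0, 0.9823, 1.041, 1.686.
Z = Σ e^(−Eᵢ/kT) = e^(−0) + e^(−0.9823) + e^(−1.041) + e^(−1.686) = 1.000 + 0.3744 + 0.3531 + 0.1853 = 1.913.
F = −kT ln Z = −96.1 × ln(1.913) = −96.1 × 0.6487 = -62 meV.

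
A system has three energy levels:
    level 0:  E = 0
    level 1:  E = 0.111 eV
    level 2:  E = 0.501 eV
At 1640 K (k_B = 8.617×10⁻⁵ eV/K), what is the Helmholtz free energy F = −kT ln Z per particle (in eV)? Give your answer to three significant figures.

-0.0559 eV

k_BT = 8.617×10⁻⁵ × 1640 K = 0.14132 eV.
Eᵢ/kT = 0, 0.78545, 3.5451.
Z = Σ e^(−Eᵢ/kT) = e^(−0) + e^(−0.78545) + e^(−3.5451) = 1.0000 + 0.45591 + 0.028866 = 1.4848.
F = −kT ln Z = −0.14132 × ln(1.4848) = −0.14132 × 0.39528 = -0.0559 eV.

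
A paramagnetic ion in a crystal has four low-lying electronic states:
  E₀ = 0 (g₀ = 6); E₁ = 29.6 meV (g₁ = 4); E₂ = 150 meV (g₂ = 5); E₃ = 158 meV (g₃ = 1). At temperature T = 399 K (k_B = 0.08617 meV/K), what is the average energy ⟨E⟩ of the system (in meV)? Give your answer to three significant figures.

k_BT = 0.08617 × 399 K = 34.382 meV.
Eᵢ/kT = 0, 0.86092, 4.3627, 4.5954.
Z = Σ gᵢe^(−Eᵢ/kT) = 6·e^(−0) + 4·e^(−0.86092) + 5·e^(−4.3627) + 1·e^(−4.5954) = 6.0000 + 1.6911 + 0.063720 + 0.010098 = 7.7649.
⟨E⟩ = Σ Eᵢ gᵢe^(−Eᵢ/kT) / Z = (0·6.0000 + 29.6·1.6911 + 150·0.063720 + 158·0.010098) / 7.7649 = 7.88 meV.

7.88 meV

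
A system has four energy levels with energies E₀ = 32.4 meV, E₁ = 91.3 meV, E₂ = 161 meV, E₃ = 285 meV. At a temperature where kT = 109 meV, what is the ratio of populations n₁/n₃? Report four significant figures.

5.912

n₁/n₃ = exp[−(E₁−E₃)/kT] = exp(−(-193.7 meV)/(109 meV)) = exp(1.77706) = 5.912.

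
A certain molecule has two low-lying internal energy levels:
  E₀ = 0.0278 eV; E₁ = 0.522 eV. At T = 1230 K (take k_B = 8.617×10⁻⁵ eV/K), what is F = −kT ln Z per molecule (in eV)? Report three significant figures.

0.0268 eV

k_BT = 8.617×10⁻⁵ × 1230 K = 0.10599 eV.
Eᵢ/kT = 0.26229, 4.9250.
Z = Σ e^(−Eᵢ/kT) = e^(−0.26229) + e^(−4.9250) = 0.76929 + 0.0072627 = 0.77655.
F = −kT ln Z = −0.10599 × ln(0.77655) = −0.10599 × -0.25289 = 0.0268 eV.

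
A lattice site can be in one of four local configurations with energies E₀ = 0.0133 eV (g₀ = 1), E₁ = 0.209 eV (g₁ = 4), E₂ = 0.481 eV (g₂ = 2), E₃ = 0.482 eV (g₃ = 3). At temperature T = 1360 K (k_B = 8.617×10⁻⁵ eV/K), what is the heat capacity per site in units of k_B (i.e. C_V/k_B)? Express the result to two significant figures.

k_BT = 8.617×10⁻⁵ × 1360 K = 0.1172 eV.
Eᵢ/kT = 0.1135, 1.783, 4.104, 4.113.
Z = Σ gᵢe^(−Eᵢ/kT) = 1·e^(−0.1135) + 4·e^(−1.783) + 2·e^(−4.104) + 3·e^(−4.113) = 0.8927 + 0.6725 + 0.03301 + 0.04908 = 1.647.
⟨E⟩ = 0.1166 eV, ⟨E²⟩ = 0.02949 eV².
C_V/k_B = (⟨E²⟩ − ⟨E⟩²)/(kT)² = (0.02949 − 0.01360)/0.01374 = 1.2.

1.2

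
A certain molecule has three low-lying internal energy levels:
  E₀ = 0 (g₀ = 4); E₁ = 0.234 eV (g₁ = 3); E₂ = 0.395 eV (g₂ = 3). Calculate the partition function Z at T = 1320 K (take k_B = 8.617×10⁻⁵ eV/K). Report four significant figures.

Z = 4.477

k_BT = 8.617×10⁻⁵ × 1320 K = 0.113744 eV.
Eᵢ/kT = 0, 2.05725, 3.47271.
Z = Σ gᵢe^(−Eᵢ/kT) = 4·e^(−0) + 3·e^(−2.05725) + 3·e^(−3.47271) = 4.00000 + 0.383415 + 0.0930985 = 4.47651.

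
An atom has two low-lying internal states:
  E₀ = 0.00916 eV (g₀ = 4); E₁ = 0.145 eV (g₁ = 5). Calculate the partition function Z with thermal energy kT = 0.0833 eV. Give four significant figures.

Eᵢ/kT = 0.109964, 1.74070.
Z = Σ gᵢe^(−Eᵢ/kT) = 4·e^(−0.109964) + 5·e^(−1.74070) = 3.58347 + 0.876988 = 4.46046.

Z = 4.460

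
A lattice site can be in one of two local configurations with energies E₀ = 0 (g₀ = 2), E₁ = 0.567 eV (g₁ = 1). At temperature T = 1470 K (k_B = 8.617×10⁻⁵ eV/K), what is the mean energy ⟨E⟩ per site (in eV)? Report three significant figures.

0.00321 eV

k_BT = 8.617×10⁻⁵ × 1470 K = 0.12667 eV.
Eᵢ/kT = 0, 4.4762.
Z = Σ gᵢe^(−Eᵢ/kT) = 2·e^(−0) + 1·e^(−4.4762) = 2.0000 + 0.011377 = 2.0114.
⟨E⟩ = Σ Eᵢ gᵢe^(−Eᵢ/kT) / Z = (0·2.0000 + 0.567·0.011377) / 2.0114 = 0.00321 eV.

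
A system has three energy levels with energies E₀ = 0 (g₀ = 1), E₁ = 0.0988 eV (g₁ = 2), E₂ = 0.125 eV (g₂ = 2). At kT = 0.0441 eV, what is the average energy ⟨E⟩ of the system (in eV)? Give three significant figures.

Eᵢ/kT = 0, 2.2404, 2.8345.
Z = Σ gᵢe^(−Eᵢ/kT) = 1·e^(−0) + 2·e^(−2.2404) + 2·e^(−2.8345) = 1.0000 + 0.21283 + 0.11750 = 1.3303.
⟨E⟩ = Σ Eᵢ gᵢe^(−Eᵢ/kT) / Z = (0·1.0000 + 0.0988·0.21283 + 0.125·0.11750) / 1.3303 = 0.0268 eV.

0.0268 eV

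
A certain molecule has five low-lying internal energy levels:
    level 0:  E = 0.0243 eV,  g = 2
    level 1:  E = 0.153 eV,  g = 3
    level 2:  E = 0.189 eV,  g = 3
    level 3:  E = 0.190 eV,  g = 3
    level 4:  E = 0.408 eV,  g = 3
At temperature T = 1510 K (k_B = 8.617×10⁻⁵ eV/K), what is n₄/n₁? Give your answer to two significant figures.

k_BT = 8.617×10⁻⁵ × 1510 K = 0.1301 eV.
n₄/n₁ = (g₄/g₁) exp[−(E₄−E₁)/kT] = (3/3) × exp(−(0.255 eV)/(0.1301 eV)) = (3/3) × exp(-1.960) = 0.14.

0.14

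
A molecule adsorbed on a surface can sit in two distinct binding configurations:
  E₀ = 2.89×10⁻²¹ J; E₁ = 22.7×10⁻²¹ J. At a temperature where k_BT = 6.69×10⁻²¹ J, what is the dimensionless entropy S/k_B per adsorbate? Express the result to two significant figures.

0.20

Eᵢ/kT = 0.4320, 3.393.
Z = Σ e^(−Eᵢ/kT) = e^(−0.4320) + e^(−3.393) = 0.6492 + 0.03361 = 0.6828.
⟨E⟩ = Σ EᵢPᵢ = 3.865 ×10⁻²¹ J.
S/k_B = ln Z + ⟨E⟩/kT = ln(0.6828) + 3.865/6.69 = -0.3816 + 0.5777 = 0.20.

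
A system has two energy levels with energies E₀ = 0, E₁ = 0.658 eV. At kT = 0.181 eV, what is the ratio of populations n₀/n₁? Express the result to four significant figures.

n₀/n₁ = exp[−(E₀−E₁)/kT] = exp(−(-0.658 eV)/(0.181 eV)) = exp(3.63536) = 37.92.

37.92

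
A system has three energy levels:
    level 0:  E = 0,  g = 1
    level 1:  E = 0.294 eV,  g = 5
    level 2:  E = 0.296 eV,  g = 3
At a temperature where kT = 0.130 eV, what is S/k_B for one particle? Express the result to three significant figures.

1.63

Eᵢ/kT = 0, 2.2615, 2.2769.
Z = Σ gᵢe^(−Eᵢ/kT) = 1·e^(−0) + 5·e^(−2.2615) + 3·e^(−2.2769) = 1.0000 + 0.52097 + 0.30781 = 1.8288.
⟨E⟩ = Σ EᵢPᵢ = 0.13357 eV.
S/k_B = ln Z + ⟨E⟩/kT = ln(1.8288) + 0.13357/0.130 = 0.60366 + 1.0275 = 1.63.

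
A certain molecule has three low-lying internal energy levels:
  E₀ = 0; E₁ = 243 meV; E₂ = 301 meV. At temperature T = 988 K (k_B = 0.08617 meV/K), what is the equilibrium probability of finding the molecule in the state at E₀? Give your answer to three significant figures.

k_BT = 0.08617 × 988 K = 85.136 meV.
Eᵢ/kT = 0, 2.8543, 3.5355.
Z = Σ e^(−Eᵢ/kT) = e^(−0) + e^(−2.8543) + e^(−3.5355) = 1.0000 + 0.057596 + 0.029144 = 1.0867.
P₀ = e^(−E₀/kT) / Z = 1.0000/1.0867 = 0.920.

0.920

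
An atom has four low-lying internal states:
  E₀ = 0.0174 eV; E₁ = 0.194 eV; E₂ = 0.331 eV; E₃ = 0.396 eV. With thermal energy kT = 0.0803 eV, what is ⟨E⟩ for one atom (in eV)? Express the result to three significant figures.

Eᵢ/kT = 0.21669, 2.4159, 4.1220, 4.9315.
Z = Σ e^(−Eᵢ/kT) = e^(−0.21669) + e^(−2.4159) + e^(−4.1220) + e^(−4.9315) = 0.80518 + 0.089287 + 0.016212 + 0.0072157 = 0.91789.
⟨E⟩ = Σ Eᵢ e^(−Eᵢ/kT) / Z = (0.0174·0.80518 + 0.194·0.089287 + 0.331·0.016212 + 0.396·0.0072157) / 0.91789 = 0.0431 eV.

0.0431 eV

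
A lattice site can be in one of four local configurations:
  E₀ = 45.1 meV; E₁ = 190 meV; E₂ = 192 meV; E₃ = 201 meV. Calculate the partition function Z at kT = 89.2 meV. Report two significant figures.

Z = 0.94

Eᵢ/kT = 0.5056, 2.130, 2.152, 2.253.
Z = Σ e^(−Eᵢ/kT) = e^(−0.5056) + e^(−2.130) + e^(−2.152) + e^(−2.253) = 0.6031 + 0.1188 + 0.1163 + 0.1051 = 0.9433.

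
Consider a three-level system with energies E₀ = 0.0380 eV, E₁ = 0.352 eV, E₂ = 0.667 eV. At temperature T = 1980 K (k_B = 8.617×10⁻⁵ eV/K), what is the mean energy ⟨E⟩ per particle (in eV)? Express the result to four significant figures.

k_BT = 8.617×10⁻⁵ × 1980 K = 0.170617 eV.
Eᵢ/kT = 0.222721, 2.06310, 3.90934.
Z = Σ e^(−Eᵢ/kT) = e^(−0.222721) + e^(−2.06310) + e^(−3.90934) = 0.800338 + 0.127059 + 0.0200537 = 0.947451.
⟨E⟩ = Σ Eᵢ e^(−Eᵢ/kT) / Z = (0.0380·0.800338 + 0.352·0.127059 + 0.667·0.0200537) / 0.947451 = 0.09342 eV.

0.09342 eV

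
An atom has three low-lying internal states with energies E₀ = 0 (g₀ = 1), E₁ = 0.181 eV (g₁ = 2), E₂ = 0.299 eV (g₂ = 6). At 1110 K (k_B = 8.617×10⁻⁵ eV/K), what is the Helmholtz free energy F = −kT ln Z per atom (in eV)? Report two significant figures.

k_BT = 8.617×10⁻⁵ × 1110 K = 0.09565 eV.
Eᵢ/kT = 0, 1.892, 3.126.
Z = Σ gᵢe^(−Eᵢ/kT) = 1·e^(−0) + 2·e^(−1.892) + 6·e^(−3.126) = 1.000 + 0.3015 + 0.2634 = 1.565.
F = −kT ln Z = −0.09565 × ln(1.565) = −0.09565 × 0.4479 = -0.043 eV.

-0.043 eV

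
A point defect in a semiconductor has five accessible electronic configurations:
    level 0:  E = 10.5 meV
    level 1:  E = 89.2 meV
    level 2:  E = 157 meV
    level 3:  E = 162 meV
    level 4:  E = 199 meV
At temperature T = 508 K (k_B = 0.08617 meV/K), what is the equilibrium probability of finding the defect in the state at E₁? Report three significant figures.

0.133

k_BT = 0.08617 × 508 K = 43.774 meV.
Eᵢ/kT = 0.23987, 2.0377, 3.5866, 3.7008, 4.5461.
Z = Σ e^(−Eᵢ/kT) = e^(−0.23987) + e^(−2.0377) + e^(−3.5866) + e^(−3.7008) + e^(−4.5461) = 0.78673 + 0.13033 + 0.027692 + 0.024704 + 0.010608 = 0.98006.
P₁ = e^(−E₁/kT) / Z = 0.13033/0.98006 = 0.133.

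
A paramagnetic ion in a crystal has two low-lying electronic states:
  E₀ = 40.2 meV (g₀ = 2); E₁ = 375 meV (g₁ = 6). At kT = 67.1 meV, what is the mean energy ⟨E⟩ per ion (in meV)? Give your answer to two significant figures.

47 meV

Eᵢ/kT = 0.5991, 5.589.
Z = Σ gᵢe^(−Eᵢ/kT) = 2·e^(−0.5991) + 6·e^(−5.589) = 1.099 + 0.02243 = 1.121.
⟨E⟩ = Σ Eᵢ gᵢe^(−Eᵢ/kT) / Z = (40.2·1.099 + 375·0.02243) / 1.121 = 47 meV.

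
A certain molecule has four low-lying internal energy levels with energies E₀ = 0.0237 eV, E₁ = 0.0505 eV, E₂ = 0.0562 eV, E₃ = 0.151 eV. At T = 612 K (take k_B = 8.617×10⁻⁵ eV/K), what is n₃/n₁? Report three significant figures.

0.149

k_BT = 8.617×10⁻⁵ × 612 K = 0.052736 eV.
n₃/n₁ = exp[−(E₃−E₁)/kT] = exp(−(0.1005 eV)/(0.052736 eV)) = exp(-1.9057) = 0.149.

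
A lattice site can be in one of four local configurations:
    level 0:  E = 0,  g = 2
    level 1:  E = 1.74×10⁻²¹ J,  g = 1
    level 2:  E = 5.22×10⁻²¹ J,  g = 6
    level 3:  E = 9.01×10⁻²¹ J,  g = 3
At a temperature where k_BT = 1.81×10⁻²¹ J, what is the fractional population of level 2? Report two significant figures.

0.12

Eᵢ/kT = 0, 0.9613, 2.884, 4.978.
Z = Σ gᵢe^(−Eᵢ/kT) = 2·e^(−0) + 1·e^(−0.9613) + 6·e^(−2.884) + 3·e^(−4.978) = 2.000 + 0.3824 + 0.3355 + 0.02066 = 2.739.
P₂ = g₂ e^(−E₂/kT) / Z = 0.3355/2.739 = 0.12.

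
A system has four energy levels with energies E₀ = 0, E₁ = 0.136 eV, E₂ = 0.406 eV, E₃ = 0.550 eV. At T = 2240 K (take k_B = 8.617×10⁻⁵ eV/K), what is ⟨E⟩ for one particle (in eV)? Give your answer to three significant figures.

k_BT = 8.617×10⁻⁵ × 2240 K = 0.19302 eV.
Eᵢ/kT = 0, 0.70459, 2.1034, 2.8494.
Z = Σ e^(−Eᵢ/kT) = e^(−0) + e^(−0.70459) + e^(−2.1034) + e^(−2.8494) = 1.0000 + 0.49431 + 0.12204 + 0.057879 = 1.6742.
⟨E⟩ = Σ Eᵢ e^(−Eᵢ/kT) / Z = (0·1.0000 + 0.136·0.49431 + 0.406·0.12204 + 0.550·0.057879) / 1.6742 = 0.0888 eV.

0.0888 eV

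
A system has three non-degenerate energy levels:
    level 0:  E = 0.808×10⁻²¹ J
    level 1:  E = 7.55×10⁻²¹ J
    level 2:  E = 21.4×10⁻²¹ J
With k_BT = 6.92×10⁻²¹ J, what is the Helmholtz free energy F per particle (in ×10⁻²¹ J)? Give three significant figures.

Eᵢ/kT = 0.11676, 1.0910, 3.0925.
Z = Σ e^(−Eᵢ/kT) = e^(−0.11676) + e^(−1.0910) + e^(−3.0925) = 0.88980 + 0.33588 + 0.045388 = 1.2711.
F = −kT ln Z = −6.92 × ln(1.2711) = −6.92 × 0.23988 = -1.66 ×10⁻²¹ J.

-1.66 ×10⁻²¹ J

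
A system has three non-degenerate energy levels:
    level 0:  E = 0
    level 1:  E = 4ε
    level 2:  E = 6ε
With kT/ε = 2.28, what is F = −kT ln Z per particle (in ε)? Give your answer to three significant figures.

Eᵢ/kT = 0, 1.7544, 2.6316.
Z = Σ e^(−Eᵢ/kT) = e^(−0) + e^(−1.7544) + e^(−2.6316) = 1.0000 + 0.17301 + 0.071963 = 1.2450.
F = −kT ln Z = −2.28 × ln(1.2450) = −2.28 × 0.21914 = -0.500 ε.

-0.500 ε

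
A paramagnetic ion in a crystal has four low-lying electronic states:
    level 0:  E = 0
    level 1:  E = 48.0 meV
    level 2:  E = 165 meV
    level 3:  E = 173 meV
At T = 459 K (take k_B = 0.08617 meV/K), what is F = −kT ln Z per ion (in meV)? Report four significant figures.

k_BT = 0.08617 × 459 K = 39.5520 meV.
Eᵢ/kT = 0, 1.21359, 4.17172, 4.37399.
Z = Σ e^(−Eᵢ/kT) = e^(−0) + e^(−1.21359) + e^(−4.17172) + e^(−4.37399) = 1.00000 + 0.297129 + 0.0154257 + 0.0126009 = 1.32516.
F = −kT ln Z = −39.5520 × ln(1.32516) = −39.5520 × 0.281533 = -11.14 meV.

-11.14 meV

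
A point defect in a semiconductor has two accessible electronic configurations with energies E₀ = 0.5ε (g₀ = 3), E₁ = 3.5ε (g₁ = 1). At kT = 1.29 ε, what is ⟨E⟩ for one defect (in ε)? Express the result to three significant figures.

0.595 ε

Eᵢ/kT = 0.38760, 2.7132.
Z = Σ gᵢe^(−Eᵢ/kT) = 3·e^(−0.38760) + 1·e^(−2.7132) = 2.0361 + 0.066324 = 2.1024.
⟨E⟩ = Σ Eᵢ gᵢe^(−Eᵢ/kT) / Z = (0.5·2.0361 + 3.5·0.066324) / 2.1024 = 0.595 ε.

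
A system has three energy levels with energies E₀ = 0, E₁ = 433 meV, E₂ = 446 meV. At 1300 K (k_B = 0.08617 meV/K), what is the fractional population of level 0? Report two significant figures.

0.96

k_BT = 0.08617 × 1300 K = 112.0 meV.
Eᵢ/kT = 0, 3.866, 3.982.
Z = Σ e^(−Eᵢ/kT) = e^(−0) + e^(−3.866) + e^(−3.982) = 1.000 + 0.02094 + 0.01865 = 1.040.
P₀ = e^(−E₀/kT) / Z = 1.000/1.040 = 0.96.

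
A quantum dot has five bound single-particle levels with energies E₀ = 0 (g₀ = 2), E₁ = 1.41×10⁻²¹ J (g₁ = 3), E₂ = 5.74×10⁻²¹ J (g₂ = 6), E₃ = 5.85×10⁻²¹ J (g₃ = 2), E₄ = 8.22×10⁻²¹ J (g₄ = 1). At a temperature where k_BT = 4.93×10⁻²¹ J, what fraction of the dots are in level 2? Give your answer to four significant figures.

Eᵢ/kT = 0, 0.286004, 1.16430, 1.18661, 1.66734.
Z = Σ gᵢe^(−Eᵢ/kT) = 2·e^(−0) + 3·e^(−0.286004) + 6·e^(−1.16430) + 2·e^(−1.18661) + 1·e^(−1.66734) = 2.00000 + 2.25378 + 1.87285 + 0.610509 + 0.188748 = 6.92589.
P₂ = g₂ e^(−E₂/kT) / Z = 1.87285/6.92589 = 0.2704.

0.2704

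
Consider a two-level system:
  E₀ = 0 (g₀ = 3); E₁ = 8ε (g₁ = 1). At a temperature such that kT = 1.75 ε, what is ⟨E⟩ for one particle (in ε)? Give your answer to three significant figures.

Eᵢ/kT = 0, 4.5714.
Z = Σ gᵢe^(−Eᵢ/kT) = 3·e^(−0) + 1·e^(−4.5714) = 3.0000 + 0.010343 = 3.0103.
⟨E⟩ = Σ Eᵢ gᵢe^(−Eᵢ/kT) / Z = (0·3.0000 + 8·0.010343) / 3.0103 = 0.0275 ε.

0.0275 ε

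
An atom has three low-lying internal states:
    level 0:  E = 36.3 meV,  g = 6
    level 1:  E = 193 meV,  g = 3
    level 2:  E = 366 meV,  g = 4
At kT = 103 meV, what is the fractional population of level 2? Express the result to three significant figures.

0.0239

Eᵢ/kT = 0.35243, 1.8738, 3.5534.
Z = Σ gᵢe^(−Eᵢ/kT) = 6·e^(−0.35243) + 3·e^(−1.8738) + 4·e^(−3.5534) = 4.2179 + 0.46062 + 0.11451 = 4.7930.
P₂ = g₂ e^(−E₂/kT) / Z = 0.11451/4.7930 = 0.0239.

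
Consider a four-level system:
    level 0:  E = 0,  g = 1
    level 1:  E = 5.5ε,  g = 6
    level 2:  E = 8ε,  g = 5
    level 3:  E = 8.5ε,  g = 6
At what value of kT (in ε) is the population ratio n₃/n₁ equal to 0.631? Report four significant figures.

n₃/n₁ = (g₃/g₁) exp[−(E₃−E₁)/kT] = 0.631.
⇒ (E₃−E₁)/kT = ln((6/6)/0.631) = ln(1.58479) = 0.460452.
kT = 3.0ε / 0.460452 = 6.515 ε.

6.515 ε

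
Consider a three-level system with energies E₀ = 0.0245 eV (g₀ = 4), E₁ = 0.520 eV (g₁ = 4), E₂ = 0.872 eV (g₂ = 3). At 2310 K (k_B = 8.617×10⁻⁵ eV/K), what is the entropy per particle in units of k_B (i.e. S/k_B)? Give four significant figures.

k_BT = 8.617×10⁻⁵ × 2310 K = 0.199053 eV.
Eᵢ/kT = 0.123083, 2.61237, 4.38074.
Z = Σ gᵢe^(−Eᵢ/kT) = 4·e^(−0.123083) + 4·e^(−2.61237) + 3·e^(−4.38074) = 3.53676 + 0.293442 + 0.0375483 = 3.86775.
⟨E⟩ = Σ EᵢPᵢ = 0.0703206 eV.
S/k_B = ln Z + ⟨E⟩/kT = ln(3.86775) + 0.0703206/0.199053 = 1.35267 + 0.353276 = 1.706.

1.706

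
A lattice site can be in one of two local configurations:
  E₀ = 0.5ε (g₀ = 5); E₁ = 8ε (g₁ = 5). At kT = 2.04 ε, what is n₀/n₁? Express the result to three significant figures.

39.5

n₀/n₁ = (g₀/g₁) exp[−(E₀−E₁)/kT] = (5/5) × exp(−(-7.5ε)/(2.04ε)) = (5/5) × exp(3.6765) = 39.5.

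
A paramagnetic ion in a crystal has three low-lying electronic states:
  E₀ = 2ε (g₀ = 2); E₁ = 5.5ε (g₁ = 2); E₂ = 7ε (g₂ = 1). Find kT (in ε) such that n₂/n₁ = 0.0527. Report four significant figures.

n₂/n₁ = (g₂/g₁) exp[−(E₂−E₁)/kT] = 0.0527.
⇒ (E₂−E₁)/kT = ln((1/2)/0.0527) = ln(9.48767) = 2.24999.
kT = 1.5ε / 2.24999 = 0.6667 ε.

0.6667 ε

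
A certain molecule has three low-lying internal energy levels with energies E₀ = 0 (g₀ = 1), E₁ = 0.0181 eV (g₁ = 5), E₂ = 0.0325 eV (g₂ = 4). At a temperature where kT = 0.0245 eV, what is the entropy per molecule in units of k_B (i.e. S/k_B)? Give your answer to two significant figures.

Eᵢ/kT = 0, 0.7388, 1.327.
Z = Σ gᵢe^(−Eᵢ/kT) = 1·e^(−0) + 5·e^(−0.7388) + 4·e^(−1.327) = 1.000 + 2.388 + 1.061 = 4.449.
⟨E⟩ = Σ EᵢPᵢ = 0.01747 eV.
S/k_B = ln Z + ⟨E⟩/kT = ln(4.449) + 0.01747/0.0245 = 1.493 + 0.7131 = 2.2.

2.2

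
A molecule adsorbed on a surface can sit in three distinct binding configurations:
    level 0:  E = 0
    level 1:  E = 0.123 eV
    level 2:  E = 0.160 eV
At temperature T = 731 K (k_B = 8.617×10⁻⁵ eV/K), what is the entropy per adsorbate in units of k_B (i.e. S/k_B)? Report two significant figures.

0.59

k_BT = 8.617×10⁻⁵ × 731 K = 0.06299 eV.
Eᵢ/kT = 0, 1.953, 2.540.
Z = Σ e^(−Eᵢ/kT) = e^(−0) + e^(−1.953) + e^(−2.540) = 1.000 + 0.1418 + 0.07887 = 1.221.
⟨E⟩ = Σ EᵢPᵢ = 0.02462 eV.
S/k_B = ln Z + ⟨E⟩/kT = ln(1.221) + 0.02462/0.06299 = 0.1997 + 0.3909 = 0.59.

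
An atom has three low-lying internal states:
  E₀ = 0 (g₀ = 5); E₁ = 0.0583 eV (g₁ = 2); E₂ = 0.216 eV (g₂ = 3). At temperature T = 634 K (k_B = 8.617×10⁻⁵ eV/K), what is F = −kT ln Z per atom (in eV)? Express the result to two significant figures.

-0.096 eV

k_BT = 8.617×10⁻⁵ × 634 K = 0.05463 eV.
Eᵢ/kT = 0, 1.067, 3.954.
Z = Σ gᵢe^(−Eᵢ/kT) = 5·e^(−0) + 2·e^(−1.067) + 3·e^(−3.954) = 5.000 + 0.6881 + 0.05753 = 5.746.
F = −kT ln Z = −0.05463 × ln(5.746) = −0.05463 × 1.749 = -0.096 eV.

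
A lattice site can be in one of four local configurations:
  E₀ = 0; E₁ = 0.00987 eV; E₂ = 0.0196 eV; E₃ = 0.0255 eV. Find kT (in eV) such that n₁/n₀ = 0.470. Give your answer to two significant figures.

n₁/n₀ = exp[−(E₁−E₀)/kT] = 0.470.
⇒ (E₁−E₀)/kT = ln(1/0.470) = ln(2.128) = 0.7552.
kT = 0.00987 eV / 0.7552 = 0.013 eV.

0.013 eV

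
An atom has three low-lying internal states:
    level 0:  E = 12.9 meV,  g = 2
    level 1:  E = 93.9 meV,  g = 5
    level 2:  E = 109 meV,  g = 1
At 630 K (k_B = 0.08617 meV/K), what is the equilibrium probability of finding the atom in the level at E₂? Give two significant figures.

0.052

k_BT = 0.08617 × 630 K = 54.29 meV.
Eᵢ/kT = 0.2376, 1.730, 2.008.
Z = Σ gᵢe^(−Eᵢ/kT) = 2·e^(−0.2376) + 5·e^(−1.730) + 1·e^(−2.008) = 1.577 + 0.8864 + 0.1343 = 2.598.
P₂ = g₂ e^(−E₂/kT) / Z = 0.1343/2.598 = 0.052.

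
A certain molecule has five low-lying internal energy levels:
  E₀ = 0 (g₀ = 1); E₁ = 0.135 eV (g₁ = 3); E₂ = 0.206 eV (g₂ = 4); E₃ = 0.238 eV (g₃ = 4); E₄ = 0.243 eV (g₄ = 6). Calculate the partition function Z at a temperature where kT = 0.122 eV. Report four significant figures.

Z = 4.119

Eᵢ/kT = 0, 1.10656, 1.68852, 1.95082, 1.99180.
Z = Σ gᵢe^(−Eᵢ/kT) = 1·e^(−0) + 3·e^(−1.10656) + 4·e^(−1.68852) + 4·e^(−1.95082) + 6·e^(−1.99180) = 1.00000 + 0.992084 + 0.739171 + 0.568630 + 0.818698 = 4.11858.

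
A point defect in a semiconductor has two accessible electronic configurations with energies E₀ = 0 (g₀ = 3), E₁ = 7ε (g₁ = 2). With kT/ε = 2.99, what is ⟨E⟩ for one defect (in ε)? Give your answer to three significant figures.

0.422 ε

Eᵢ/kT = 0, 2.3411.
Z = Σ gᵢe^(−Eᵢ/kT) = 3·e^(−0) + 2·e^(−2.3411) = 3.0000 + 0.19244 = 3.1924.
⟨E⟩ = Σ Eᵢ gᵢe^(−Eᵢ/kT) / Z = (0·3.0000 + 7·0.19244) / 3.1924 = 0.422 ε.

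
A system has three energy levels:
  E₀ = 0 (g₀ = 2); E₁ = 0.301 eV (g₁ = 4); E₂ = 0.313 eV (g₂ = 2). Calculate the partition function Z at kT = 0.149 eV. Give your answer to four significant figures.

Eᵢ/kT = 0, 2.02013, 2.10067.
Z = Σ gᵢe^(−Eᵢ/kT) = 2·e^(−0) + 4·e^(−2.02013) + 2·e^(−2.10067) = 2.00000 + 0.530553 + 0.244749 = 2.77530.

Z = 2.775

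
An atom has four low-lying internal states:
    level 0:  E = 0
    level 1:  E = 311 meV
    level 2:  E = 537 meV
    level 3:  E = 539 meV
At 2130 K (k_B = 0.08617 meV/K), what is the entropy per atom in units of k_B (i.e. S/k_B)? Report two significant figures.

0.74

k_BT = 0.08617 × 2130 K = 183.5 meV.
Eᵢ/kT = 0, 1.695, 2.926, 2.937.
Z = Σ e^(−Eᵢ/kT) = e^(−0) + e^(−1.695) + e^(−2.926) + e^(−2.937) = 1.000 + 0.1836 + 0.05361 + 0.05302 = 1.290.
⟨E⟩ = Σ EᵢPᵢ = 88.73 meV.
S/k_B = ln Z + ⟨E⟩/kT = ln(1.290) + 88.73/183.5 = 0.2546 + 0.4835 = 0.74.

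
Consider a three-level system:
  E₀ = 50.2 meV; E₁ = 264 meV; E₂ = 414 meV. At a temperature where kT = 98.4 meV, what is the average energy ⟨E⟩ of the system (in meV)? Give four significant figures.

Eᵢ/kT = 0.510163, 2.68293, 4.20732.
Z = Σ e^(−Eᵢ/kT) = e^(−0.510163) + e^(−2.68293) + e^(−4.20732) = 0.600398 + 0.0683626 + 0.0148862 = 0.683647.
⟨E⟩ = Σ Eᵢ e^(−Eᵢ/kT) / Z = (50.2·0.600398 + 264·0.0683626 + 414·0.0148862) / 0.683647 = 79.50 meV.

79.50 meV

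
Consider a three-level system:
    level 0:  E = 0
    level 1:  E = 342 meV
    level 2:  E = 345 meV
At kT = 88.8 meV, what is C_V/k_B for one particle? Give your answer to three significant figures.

0.576

Eᵢ/kT = 0, 3.8514, 3.8851.
Z = Σ e^(−Eᵢ/kT) = e^(−0) + e^(−3.8514) + e^(−3.8851) = 1.0000 + 0.021250 + 0.020546 = 1.0418.
⟨E⟩ = 13.780 meV, ⟨E²⟩ = 4733.1 meV².
C_V/k_B = (⟨E²⟩ − ⟨E⟩²)/(kT)² = (4733.1 − 189.89)/7885.4 = 0.576.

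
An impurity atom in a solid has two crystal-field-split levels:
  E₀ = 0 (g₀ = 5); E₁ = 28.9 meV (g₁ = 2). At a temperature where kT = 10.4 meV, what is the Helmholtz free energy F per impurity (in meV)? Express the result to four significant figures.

Eᵢ/kT = 0, 2.77885.
Z = Σ gᵢe^(−Eᵢ/kT) = 5·e^(−0) + 2·e^(−2.77885) = 5.00000 + 0.124220 = 5.12422.
F = −kT ln Z = −10.4 × ln(5.12422) = −10.4 × 1.63398 = -16.99 meV.

-16.99 meV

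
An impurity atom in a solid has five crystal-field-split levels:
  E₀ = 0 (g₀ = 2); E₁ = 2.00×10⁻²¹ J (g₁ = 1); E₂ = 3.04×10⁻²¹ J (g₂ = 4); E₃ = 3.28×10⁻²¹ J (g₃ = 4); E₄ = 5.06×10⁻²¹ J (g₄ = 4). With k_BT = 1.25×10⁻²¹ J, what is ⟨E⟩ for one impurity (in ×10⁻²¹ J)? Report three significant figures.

Eᵢ/kT = 0, 1.6000, 2.4320, 2.6240, 4.0480.
Z = Σ gᵢe^(−Eᵢ/kT) = 2·e^(−0) + 1·e^(−1.6000) + 4·e^(−2.4320) + 4·e^(−2.6240) + 4·e^(−4.0480) = 2.0000 + 0.20190 + 0.35144 + 0.29005 + 0.069829 = 2.9132.
⟨E⟩ = Σ Eᵢ gᵢe^(−Eᵢ/kT) / Z = (0·2.0000 + 2.00·0.20190 + 3.04·0.35144 + 3.28·0.29005 + 5.06·0.069829) / 2.9132 = 0.953 ×10⁻²¹ J.

0.953 ×10⁻²¹ J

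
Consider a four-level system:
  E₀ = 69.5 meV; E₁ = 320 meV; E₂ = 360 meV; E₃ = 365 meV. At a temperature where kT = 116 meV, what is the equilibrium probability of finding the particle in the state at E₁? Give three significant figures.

Eᵢ/kT = 0.59914, 2.7586, 3.1034, 3.1466.
Z = Σ e^(−Eᵢ/kT) = e^(−0.59914) + e^(−2.7586) + e^(−3.1034) + e^(−3.1466) = 0.54928 + 0.063380 + 0.044896 + 0.042998 = 0.70055.
P₁ = e^(−E₁/kT) / Z = 0.063380/0.70055 = 0.0905.

0.0905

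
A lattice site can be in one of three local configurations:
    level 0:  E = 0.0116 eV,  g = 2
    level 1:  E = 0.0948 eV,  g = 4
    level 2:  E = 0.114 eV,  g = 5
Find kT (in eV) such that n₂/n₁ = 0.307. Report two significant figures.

0.014 eV

n₂/n₁ = (g₂/g₁) exp[−(E₂−E₁)/kT] = 0.307.
⇒ (E₂−E₁)/kT = ln((5/4)/0.307) = ln(4.072) = 1.404.
kT = 0.0192 eV / 1.404 = 0.014 eV.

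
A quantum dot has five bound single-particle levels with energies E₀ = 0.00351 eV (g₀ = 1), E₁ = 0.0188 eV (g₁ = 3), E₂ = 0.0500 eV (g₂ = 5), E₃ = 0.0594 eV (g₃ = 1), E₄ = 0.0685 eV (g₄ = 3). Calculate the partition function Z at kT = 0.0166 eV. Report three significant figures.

Eᵢ/kT = 0.21145, 1.1325, 3.0120, 3.5783, 4.1265.
Z = Σ gᵢe^(−Eᵢ/kT) = 1·e^(−0.21145) + 3·e^(−1.1325) + 5·e^(−3.0120) + 1·e^(−3.5783) + 3·e^(−4.1265) = 0.80941 + 0.96668 + 0.24597 + 0.027923 + 0.048418 = 2.0984.

Z = 2.10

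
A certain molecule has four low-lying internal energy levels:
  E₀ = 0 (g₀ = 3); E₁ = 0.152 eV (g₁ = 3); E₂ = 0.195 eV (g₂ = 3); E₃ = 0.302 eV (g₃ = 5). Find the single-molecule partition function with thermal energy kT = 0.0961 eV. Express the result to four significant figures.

Eᵢ/kT = 0, 1.58169, 2.02914, 3.14256.
Z = Σ gᵢe^(−Eᵢ/kT) = 3·e^(−0) + 3·e^(−1.58169) + 3·e^(−2.02914) + 5·e^(−3.14256) = 3.00000 + 0.616882 + 0.394346 + 0.215861 = 4.22709.

Z = 4.227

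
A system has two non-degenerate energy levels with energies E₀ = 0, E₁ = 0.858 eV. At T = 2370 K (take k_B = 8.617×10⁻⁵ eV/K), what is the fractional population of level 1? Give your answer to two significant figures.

0.015

k_BT = 8.617×10⁻⁵ × 2370 K = 0.2042 eV.
Eᵢ/kT = 0, 4.202.
Z = Σ e^(−Eᵢ/kT) = e^(−0) + e^(−4.202) = 1.000 + 0.01497 = 1.015.
P₁ = e^(−E₁/kT) / Z = 0.01497/1.015 = 0.015.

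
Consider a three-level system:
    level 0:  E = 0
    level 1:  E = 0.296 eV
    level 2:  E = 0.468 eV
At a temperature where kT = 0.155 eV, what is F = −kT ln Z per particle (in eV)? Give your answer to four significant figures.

Eᵢ/kT = 0, 1.90968, 3.01935.
Z = Σ e^(−Eᵢ/kT) = e^(−0) + e^(−1.90968) + e^(−3.01935) = 1.00000 + 0.148128 + 0.0488329 = 1.19696.
F = −kT ln Z = −0.155 × ln(1.19696) = −0.155 × 0.179785 = -0.02787 eV.

-0.02787 eV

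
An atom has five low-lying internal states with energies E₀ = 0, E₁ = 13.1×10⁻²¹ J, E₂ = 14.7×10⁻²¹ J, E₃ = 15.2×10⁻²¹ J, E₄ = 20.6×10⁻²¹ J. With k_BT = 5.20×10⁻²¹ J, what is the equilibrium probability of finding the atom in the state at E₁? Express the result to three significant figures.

Eᵢ/kT = 0, 2.5192, 2.8269, 2.9231, 3.9615.
Z = Σ e^(−Eᵢ/kT) = e^(−0) + e^(−2.5192) + e^(−2.8269) + e^(−2.9231) + e^(−3.9615) = 1.0000 + 0.080524 + 0.059196 + 0.053767 + 0.019035 = 1.2125.
P₁ = e^(−E₁/kT) / Z = 0.080524/1.2125 = 0.0664.

0.0664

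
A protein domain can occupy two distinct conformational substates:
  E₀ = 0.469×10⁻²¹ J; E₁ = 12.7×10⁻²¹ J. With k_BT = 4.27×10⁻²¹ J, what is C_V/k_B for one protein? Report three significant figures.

Eᵢ/kT = 0.10984, 2.9742.
Z = Σ e^(−Eᵢ/kT) = e^(−0.10984) + e^(−2.9742) = 0.89598 + 0.051088 = 0.94707.
⟨E⟩ = 1.1288, ⟨E²⟩ = 8.9086.
C_V/k_B = (⟨E²⟩ − ⟨E⟩²)/(kT)² = (8.9086 − 1.2742)/18.233 = 0.419.

0.419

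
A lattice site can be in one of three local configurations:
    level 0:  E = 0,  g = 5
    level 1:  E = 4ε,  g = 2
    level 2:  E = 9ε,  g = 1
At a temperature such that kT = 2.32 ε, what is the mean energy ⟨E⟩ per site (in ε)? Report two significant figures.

0.30 ε

Eᵢ/kT = 0, 1.724, 3.879.
Z = Σ gᵢe^(−Eᵢ/kT) = 5·e^(−0) + 2·e^(−1.724) + 1·e^(−3.879) = 5.000 + 0.3567 + 0.02067 = 5.377.
⟨E⟩ = Σ Eᵢ gᵢe^(−Eᵢ/kT) / Z = (0·5.000 + 4·0.3567 + 9·0.02067) / 5.377 = 0.30 ε.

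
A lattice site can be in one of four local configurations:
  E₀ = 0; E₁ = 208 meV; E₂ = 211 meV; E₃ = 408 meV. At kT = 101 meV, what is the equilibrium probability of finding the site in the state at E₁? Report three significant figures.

0.101

Eᵢ/kT = 0, 2.0594, 2.0891, 4.0396.
Z = Σ e^(−Eᵢ/kT) = e^(−0) + e^(−2.0594) + e^(−2.0891) + e^(−4.0396) = 1.0000 + 0.12753 + 0.12380 + 0.017605 = 1.2689.
P₁ = e^(−E₁/kT) / Z = 0.12753/1.2689 = 0.101.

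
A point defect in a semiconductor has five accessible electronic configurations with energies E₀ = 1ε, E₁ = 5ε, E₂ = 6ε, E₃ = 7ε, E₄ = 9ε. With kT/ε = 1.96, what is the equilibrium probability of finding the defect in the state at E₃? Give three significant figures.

0.0368

Eᵢ/kT = 0.51020, 2.5510, 3.0612, 3.5714, 4.5918.
Z = Σ e^(−Eᵢ/kT) = e^(−0.51020) + e^(−2.5510) + e^(−3.0612) + e^(−3.5714) + e^(−4.5918) = 0.60038 + 0.078004 + 0.046831 + 0.028116 + 0.010135 = 0.76347.
P₃ = e^(−E₃/kT) / Z = 0.028116/0.76347 = 0.0368.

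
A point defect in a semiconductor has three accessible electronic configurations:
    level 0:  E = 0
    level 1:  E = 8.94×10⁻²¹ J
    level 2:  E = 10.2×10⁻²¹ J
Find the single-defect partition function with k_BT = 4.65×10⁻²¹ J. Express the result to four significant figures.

Eᵢ/kT = 0, 1.92258, 2.19355.
Z = Σ e^(−Eᵢ/kT) = e^(−0) + e^(−1.92258) + e^(−2.19355) = 1.00000 + 0.146229 + 0.111520 = 1.25775.

Z = 1.258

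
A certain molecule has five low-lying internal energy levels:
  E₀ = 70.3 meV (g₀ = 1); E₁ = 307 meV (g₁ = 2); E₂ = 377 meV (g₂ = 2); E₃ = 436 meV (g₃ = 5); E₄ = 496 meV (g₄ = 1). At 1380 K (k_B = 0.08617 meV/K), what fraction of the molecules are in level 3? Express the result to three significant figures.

0.137

k_BT = 0.08617 × 1380 K = 118.91 meV.
Eᵢ/kT = 0.59120, 2.5818, 3.1705, 3.6666, 4.1712.
Z = Σ gᵢe^(−Eᵢ/kT) = 1·e^(−0.59120) + 2·e^(−2.5818) + 2·e^(−3.1705) + 5·e^(−3.6666) + 1·e^(−4.1712) = 0.55366 + 0.15128 + 0.083965 + 0.12782 + 0.015434 = 0.93216.
P₃ = g₃ e^(−E₃/kT) / Z = 0.12782/0.93216 = 0.137.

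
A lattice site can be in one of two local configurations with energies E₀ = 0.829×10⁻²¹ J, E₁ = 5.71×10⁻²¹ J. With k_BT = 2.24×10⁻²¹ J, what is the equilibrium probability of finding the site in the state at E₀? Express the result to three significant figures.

Eᵢ/kT = 0.37009, 2.5491.
Z = Σ e^(−Eᵢ/kT) = e^(−0.37009) + e^(−2.5491) = 0.69067 + 0.078152 = 0.76882.
P₀ = e^(−E₀/kT) / Z = 0.69067/0.76882 = 0.898.

0.898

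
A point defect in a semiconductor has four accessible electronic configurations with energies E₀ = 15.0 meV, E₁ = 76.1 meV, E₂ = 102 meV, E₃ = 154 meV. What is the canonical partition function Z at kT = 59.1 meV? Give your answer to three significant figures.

Eᵢ/kT = 0.25381, 1.2876, 1.7259, 2.6058.
Z = Σ e^(−Eᵢ/kT) = e^(−0.25381) + e^(−1.2876) + e^(−1.7259) + e^(−2.6058) = 0.77584 + 0.27593 + 0.17801 + 0.073844 = 1.3036.

Z = 1.30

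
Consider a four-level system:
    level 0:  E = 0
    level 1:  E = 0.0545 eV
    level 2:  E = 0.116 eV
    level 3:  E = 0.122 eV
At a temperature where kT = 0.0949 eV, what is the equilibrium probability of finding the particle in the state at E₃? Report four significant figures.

Eᵢ/kT = 0, 0.574289, 1.22234, 1.28556.
Z = Σ e^(−Eᵢ/kT) = e^(−0) + e^(−0.574289) + e^(−1.22234) + e^(−1.28556) = 1.00000 + 0.563105 + 0.294540 + 0.276496 = 2.13414.
P₃ = e^(−E₃/kT) / Z = 0.276496/2.13414 = 0.1296.

0.1296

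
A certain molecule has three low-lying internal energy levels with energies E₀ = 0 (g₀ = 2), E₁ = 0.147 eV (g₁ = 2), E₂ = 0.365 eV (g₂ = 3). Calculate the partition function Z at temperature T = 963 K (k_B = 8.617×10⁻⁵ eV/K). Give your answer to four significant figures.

Z = 2.377

k_BT = 8.617×10⁻⁵ × 963 K = 0.0829817 eV.
Eᵢ/kT = 0, 1.77147, 4.39856.
Z = Σ gᵢe^(−Eᵢ/kT) = 2·e^(−0) + 2·e^(−1.77147) + 3·e^(−4.39856) = 2.00000 + 0.340166 + 0.0368851 = 2.37705.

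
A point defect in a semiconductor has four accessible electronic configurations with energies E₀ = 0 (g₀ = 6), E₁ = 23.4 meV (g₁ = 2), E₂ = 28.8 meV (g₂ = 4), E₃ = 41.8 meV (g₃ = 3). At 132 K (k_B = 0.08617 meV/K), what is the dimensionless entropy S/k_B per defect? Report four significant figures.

2.137

k_BT = 0.08617 × 132 K = 11.3744 meV.
Eᵢ/kT = 0, 2.05725, 2.53200, 3.67492.
Z = Σ gᵢe^(−Eᵢ/kT) = 6·e^(−0) + 2·e^(−2.05725) + 4·e^(−2.53200) + 3·e^(−3.67492) = 6.00000 + 0.255610 + 0.317999 + 0.0760543 = 6.64966.
⟨E⟩ = Σ EᵢPᵢ = 2.75483 meV.
S/k_B = ln Z + ⟨E⟩/kT = ln(6.64966) + 2.75483/11.3744 = 1.89457 + 0.242196 = 2.137.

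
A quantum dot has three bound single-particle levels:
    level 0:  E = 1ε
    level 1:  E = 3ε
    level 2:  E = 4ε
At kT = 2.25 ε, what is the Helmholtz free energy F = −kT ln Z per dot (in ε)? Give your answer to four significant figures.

-0.1602 ε

Eᵢ/kT = 0.444444, 1.33333, 1.77778.
Z = Σ e^(−Eᵢ/kT) = e^(−0.444444) + e^(−1.33333) + e^(−1.77778) = 0.641181 + 0.263598 + 0.169013 = 1.07379.
F = −kT ln Z = −2.25 × ln(1.07379) = −2.25 × 0.0711944 = -0.1602 ε.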